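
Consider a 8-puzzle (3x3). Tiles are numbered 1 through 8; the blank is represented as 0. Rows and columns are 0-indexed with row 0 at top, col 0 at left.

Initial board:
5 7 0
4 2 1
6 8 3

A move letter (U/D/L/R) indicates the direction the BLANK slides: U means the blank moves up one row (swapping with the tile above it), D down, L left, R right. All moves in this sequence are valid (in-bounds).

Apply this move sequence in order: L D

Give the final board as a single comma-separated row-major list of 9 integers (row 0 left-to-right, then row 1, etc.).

Answer: 5, 2, 7, 4, 0, 1, 6, 8, 3

Derivation:
After move 1 (L):
5 0 7
4 2 1
6 8 3

After move 2 (D):
5 2 7
4 0 1
6 8 3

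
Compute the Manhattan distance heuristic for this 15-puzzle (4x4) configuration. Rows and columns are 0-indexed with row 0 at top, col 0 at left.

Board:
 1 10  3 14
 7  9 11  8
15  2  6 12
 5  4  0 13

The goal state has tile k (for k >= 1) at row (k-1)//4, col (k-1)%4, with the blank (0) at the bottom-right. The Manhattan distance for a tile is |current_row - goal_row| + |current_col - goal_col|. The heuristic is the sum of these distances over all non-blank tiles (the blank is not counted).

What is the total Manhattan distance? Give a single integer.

Tile 1: at (0,0), goal (0,0), distance |0-0|+|0-0| = 0
Tile 10: at (0,1), goal (2,1), distance |0-2|+|1-1| = 2
Tile 3: at (0,2), goal (0,2), distance |0-0|+|2-2| = 0
Tile 14: at (0,3), goal (3,1), distance |0-3|+|3-1| = 5
Tile 7: at (1,0), goal (1,2), distance |1-1|+|0-2| = 2
Tile 9: at (1,1), goal (2,0), distance |1-2|+|1-0| = 2
Tile 11: at (1,2), goal (2,2), distance |1-2|+|2-2| = 1
Tile 8: at (1,3), goal (1,3), distance |1-1|+|3-3| = 0
Tile 15: at (2,0), goal (3,2), distance |2-3|+|0-2| = 3
Tile 2: at (2,1), goal (0,1), distance |2-0|+|1-1| = 2
Tile 6: at (2,2), goal (1,1), distance |2-1|+|2-1| = 2
Tile 12: at (2,3), goal (2,3), distance |2-2|+|3-3| = 0
Tile 5: at (3,0), goal (1,0), distance |3-1|+|0-0| = 2
Tile 4: at (3,1), goal (0,3), distance |3-0|+|1-3| = 5
Tile 13: at (3,3), goal (3,0), distance |3-3|+|3-0| = 3
Sum: 0 + 2 + 0 + 5 + 2 + 2 + 1 + 0 + 3 + 2 + 2 + 0 + 2 + 5 + 3 = 29

Answer: 29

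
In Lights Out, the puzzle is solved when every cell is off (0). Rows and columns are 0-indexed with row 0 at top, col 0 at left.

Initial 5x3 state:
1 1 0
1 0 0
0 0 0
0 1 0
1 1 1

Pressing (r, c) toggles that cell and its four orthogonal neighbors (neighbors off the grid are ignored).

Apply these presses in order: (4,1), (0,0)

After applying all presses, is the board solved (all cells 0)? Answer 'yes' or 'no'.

After press 1 at (4,1):
1 1 0
1 0 0
0 0 0
0 0 0
0 0 0

After press 2 at (0,0):
0 0 0
0 0 0
0 0 0
0 0 0
0 0 0

Lights still on: 0

Answer: yes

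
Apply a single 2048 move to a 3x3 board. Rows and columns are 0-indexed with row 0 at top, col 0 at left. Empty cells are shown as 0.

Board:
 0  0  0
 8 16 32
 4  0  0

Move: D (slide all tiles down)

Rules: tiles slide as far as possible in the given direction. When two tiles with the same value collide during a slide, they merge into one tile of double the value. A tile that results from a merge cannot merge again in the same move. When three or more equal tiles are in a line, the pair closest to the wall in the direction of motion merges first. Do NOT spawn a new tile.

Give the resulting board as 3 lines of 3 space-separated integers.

Slide down:
col 0: [0, 8, 4] -> [0, 8, 4]
col 1: [0, 16, 0] -> [0, 0, 16]
col 2: [0, 32, 0] -> [0, 0, 32]

Answer:  0  0  0
 8  0  0
 4 16 32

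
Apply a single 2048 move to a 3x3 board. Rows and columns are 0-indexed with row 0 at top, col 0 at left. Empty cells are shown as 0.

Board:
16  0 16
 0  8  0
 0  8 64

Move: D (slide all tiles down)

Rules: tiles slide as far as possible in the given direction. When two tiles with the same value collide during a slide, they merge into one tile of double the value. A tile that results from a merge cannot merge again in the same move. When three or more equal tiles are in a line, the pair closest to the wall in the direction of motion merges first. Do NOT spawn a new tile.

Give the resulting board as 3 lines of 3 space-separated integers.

Slide down:
col 0: [16, 0, 0] -> [0, 0, 16]
col 1: [0, 8, 8] -> [0, 0, 16]
col 2: [16, 0, 64] -> [0, 16, 64]

Answer:  0  0  0
 0  0 16
16 16 64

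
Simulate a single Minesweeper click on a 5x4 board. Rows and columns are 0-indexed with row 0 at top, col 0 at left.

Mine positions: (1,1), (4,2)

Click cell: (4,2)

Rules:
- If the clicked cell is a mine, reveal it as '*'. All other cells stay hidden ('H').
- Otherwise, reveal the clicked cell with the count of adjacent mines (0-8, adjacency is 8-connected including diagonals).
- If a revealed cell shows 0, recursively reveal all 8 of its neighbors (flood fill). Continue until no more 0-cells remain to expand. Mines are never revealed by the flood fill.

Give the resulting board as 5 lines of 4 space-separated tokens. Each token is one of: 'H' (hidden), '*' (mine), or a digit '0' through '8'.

H H H H
H H H H
H H H H
H H H H
H H * H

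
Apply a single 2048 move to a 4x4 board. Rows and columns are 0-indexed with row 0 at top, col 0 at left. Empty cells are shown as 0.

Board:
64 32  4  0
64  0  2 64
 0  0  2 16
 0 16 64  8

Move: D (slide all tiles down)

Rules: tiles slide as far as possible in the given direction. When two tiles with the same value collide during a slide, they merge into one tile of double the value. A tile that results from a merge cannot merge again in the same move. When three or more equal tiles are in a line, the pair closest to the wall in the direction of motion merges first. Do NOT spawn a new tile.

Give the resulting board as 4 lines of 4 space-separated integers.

Slide down:
col 0: [64, 64, 0, 0] -> [0, 0, 0, 128]
col 1: [32, 0, 0, 16] -> [0, 0, 32, 16]
col 2: [4, 2, 2, 64] -> [0, 4, 4, 64]
col 3: [0, 64, 16, 8] -> [0, 64, 16, 8]

Answer:   0   0   0   0
  0   0   4  64
  0  32   4  16
128  16  64   8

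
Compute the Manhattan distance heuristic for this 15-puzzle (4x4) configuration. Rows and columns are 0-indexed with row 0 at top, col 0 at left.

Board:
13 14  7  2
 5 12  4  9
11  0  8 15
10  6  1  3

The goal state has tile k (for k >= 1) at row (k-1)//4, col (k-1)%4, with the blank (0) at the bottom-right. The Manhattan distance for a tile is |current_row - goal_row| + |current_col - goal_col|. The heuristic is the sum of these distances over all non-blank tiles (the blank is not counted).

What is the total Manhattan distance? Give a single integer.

Answer: 37

Derivation:
Tile 13: at (0,0), goal (3,0), distance |0-3|+|0-0| = 3
Tile 14: at (0,1), goal (3,1), distance |0-3|+|1-1| = 3
Tile 7: at (0,2), goal (1,2), distance |0-1|+|2-2| = 1
Tile 2: at (0,3), goal (0,1), distance |0-0|+|3-1| = 2
Tile 5: at (1,0), goal (1,0), distance |1-1|+|0-0| = 0
Tile 12: at (1,1), goal (2,3), distance |1-2|+|1-3| = 3
Tile 4: at (1,2), goal (0,3), distance |1-0|+|2-3| = 2
Tile 9: at (1,3), goal (2,0), distance |1-2|+|3-0| = 4
Tile 11: at (2,0), goal (2,2), distance |2-2|+|0-2| = 2
Tile 8: at (2,2), goal (1,3), distance |2-1|+|2-3| = 2
Tile 15: at (2,3), goal (3,2), distance |2-3|+|3-2| = 2
Tile 10: at (3,0), goal (2,1), distance |3-2|+|0-1| = 2
Tile 6: at (3,1), goal (1,1), distance |3-1|+|1-1| = 2
Tile 1: at (3,2), goal (0,0), distance |3-0|+|2-0| = 5
Tile 3: at (3,3), goal (0,2), distance |3-0|+|3-2| = 4
Sum: 3 + 3 + 1 + 2 + 0 + 3 + 2 + 4 + 2 + 2 + 2 + 2 + 2 + 5 + 4 = 37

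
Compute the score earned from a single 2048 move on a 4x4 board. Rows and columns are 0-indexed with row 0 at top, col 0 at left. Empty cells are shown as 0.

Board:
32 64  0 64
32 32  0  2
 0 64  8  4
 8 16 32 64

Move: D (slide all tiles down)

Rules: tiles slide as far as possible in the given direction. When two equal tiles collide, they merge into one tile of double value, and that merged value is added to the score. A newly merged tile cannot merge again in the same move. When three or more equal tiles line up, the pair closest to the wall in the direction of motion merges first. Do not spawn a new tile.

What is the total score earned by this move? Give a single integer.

Slide down:
col 0: [32, 32, 0, 8] -> [0, 0, 64, 8]  score +64 (running 64)
col 1: [64, 32, 64, 16] -> [64, 32, 64, 16]  score +0 (running 64)
col 2: [0, 0, 8, 32] -> [0, 0, 8, 32]  score +0 (running 64)
col 3: [64, 2, 4, 64] -> [64, 2, 4, 64]  score +0 (running 64)
Board after move:
 0 64  0 64
 0 32  0  2
64 64  8  4
 8 16 32 64

Answer: 64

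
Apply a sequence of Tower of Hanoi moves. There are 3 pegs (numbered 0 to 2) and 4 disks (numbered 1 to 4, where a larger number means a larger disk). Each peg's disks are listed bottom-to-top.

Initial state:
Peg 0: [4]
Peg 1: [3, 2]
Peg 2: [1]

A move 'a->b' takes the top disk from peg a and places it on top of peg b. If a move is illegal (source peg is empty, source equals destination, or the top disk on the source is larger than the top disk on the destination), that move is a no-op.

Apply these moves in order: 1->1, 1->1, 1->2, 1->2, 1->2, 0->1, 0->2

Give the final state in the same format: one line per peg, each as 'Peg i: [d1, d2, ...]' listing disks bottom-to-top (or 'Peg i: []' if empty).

After move 1 (1->1):
Peg 0: [4]
Peg 1: [3, 2]
Peg 2: [1]

After move 2 (1->1):
Peg 0: [4]
Peg 1: [3, 2]
Peg 2: [1]

After move 3 (1->2):
Peg 0: [4]
Peg 1: [3, 2]
Peg 2: [1]

After move 4 (1->2):
Peg 0: [4]
Peg 1: [3, 2]
Peg 2: [1]

After move 5 (1->2):
Peg 0: [4]
Peg 1: [3, 2]
Peg 2: [1]

After move 6 (0->1):
Peg 0: [4]
Peg 1: [3, 2]
Peg 2: [1]

After move 7 (0->2):
Peg 0: [4]
Peg 1: [3, 2]
Peg 2: [1]

Answer: Peg 0: [4]
Peg 1: [3, 2]
Peg 2: [1]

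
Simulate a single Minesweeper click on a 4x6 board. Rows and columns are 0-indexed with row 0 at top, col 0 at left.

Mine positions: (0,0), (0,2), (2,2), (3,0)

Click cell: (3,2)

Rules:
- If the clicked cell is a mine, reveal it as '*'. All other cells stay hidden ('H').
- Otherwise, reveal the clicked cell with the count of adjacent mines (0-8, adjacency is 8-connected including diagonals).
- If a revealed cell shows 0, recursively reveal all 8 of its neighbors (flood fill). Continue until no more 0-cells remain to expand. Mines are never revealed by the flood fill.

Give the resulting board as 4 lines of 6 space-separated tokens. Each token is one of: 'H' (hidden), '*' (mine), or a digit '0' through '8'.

H H H H H H
H H H H H H
H H H H H H
H H 1 H H H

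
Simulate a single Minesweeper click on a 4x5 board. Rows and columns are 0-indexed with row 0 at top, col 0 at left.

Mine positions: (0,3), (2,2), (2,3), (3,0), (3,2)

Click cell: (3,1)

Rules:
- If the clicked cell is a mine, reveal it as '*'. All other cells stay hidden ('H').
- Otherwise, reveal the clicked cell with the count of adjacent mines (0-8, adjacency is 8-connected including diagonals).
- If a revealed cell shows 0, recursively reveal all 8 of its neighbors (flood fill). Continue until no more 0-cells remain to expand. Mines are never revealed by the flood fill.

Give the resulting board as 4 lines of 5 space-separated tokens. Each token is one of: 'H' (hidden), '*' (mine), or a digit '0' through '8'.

H H H H H
H H H H H
H H H H H
H 3 H H H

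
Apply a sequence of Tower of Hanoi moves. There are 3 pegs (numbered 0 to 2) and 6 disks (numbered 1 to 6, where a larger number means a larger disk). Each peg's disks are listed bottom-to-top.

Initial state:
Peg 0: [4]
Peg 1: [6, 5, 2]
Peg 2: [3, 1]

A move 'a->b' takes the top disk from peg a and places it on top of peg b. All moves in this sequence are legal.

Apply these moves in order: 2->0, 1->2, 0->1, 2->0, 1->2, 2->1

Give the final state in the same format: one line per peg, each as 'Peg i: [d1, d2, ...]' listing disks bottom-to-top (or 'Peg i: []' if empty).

After move 1 (2->0):
Peg 0: [4, 1]
Peg 1: [6, 5, 2]
Peg 2: [3]

After move 2 (1->2):
Peg 0: [4, 1]
Peg 1: [6, 5]
Peg 2: [3, 2]

After move 3 (0->1):
Peg 0: [4]
Peg 1: [6, 5, 1]
Peg 2: [3, 2]

After move 4 (2->0):
Peg 0: [4, 2]
Peg 1: [6, 5, 1]
Peg 2: [3]

After move 5 (1->2):
Peg 0: [4, 2]
Peg 1: [6, 5]
Peg 2: [3, 1]

After move 6 (2->1):
Peg 0: [4, 2]
Peg 1: [6, 5, 1]
Peg 2: [3]

Answer: Peg 0: [4, 2]
Peg 1: [6, 5, 1]
Peg 2: [3]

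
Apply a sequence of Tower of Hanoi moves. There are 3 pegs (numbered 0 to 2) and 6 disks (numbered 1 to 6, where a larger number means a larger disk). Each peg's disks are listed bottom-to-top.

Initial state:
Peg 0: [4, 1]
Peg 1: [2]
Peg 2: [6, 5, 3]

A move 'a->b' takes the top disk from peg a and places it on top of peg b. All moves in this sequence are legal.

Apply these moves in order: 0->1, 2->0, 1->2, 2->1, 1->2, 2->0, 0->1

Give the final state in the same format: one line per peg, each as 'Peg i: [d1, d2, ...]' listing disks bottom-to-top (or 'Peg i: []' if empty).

Answer: Peg 0: [4, 3]
Peg 1: [2, 1]
Peg 2: [6, 5]

Derivation:
After move 1 (0->1):
Peg 0: [4]
Peg 1: [2, 1]
Peg 2: [6, 5, 3]

After move 2 (2->0):
Peg 0: [4, 3]
Peg 1: [2, 1]
Peg 2: [6, 5]

After move 3 (1->2):
Peg 0: [4, 3]
Peg 1: [2]
Peg 2: [6, 5, 1]

After move 4 (2->1):
Peg 0: [4, 3]
Peg 1: [2, 1]
Peg 2: [6, 5]

After move 5 (1->2):
Peg 0: [4, 3]
Peg 1: [2]
Peg 2: [6, 5, 1]

After move 6 (2->0):
Peg 0: [4, 3, 1]
Peg 1: [2]
Peg 2: [6, 5]

After move 7 (0->1):
Peg 0: [4, 3]
Peg 1: [2, 1]
Peg 2: [6, 5]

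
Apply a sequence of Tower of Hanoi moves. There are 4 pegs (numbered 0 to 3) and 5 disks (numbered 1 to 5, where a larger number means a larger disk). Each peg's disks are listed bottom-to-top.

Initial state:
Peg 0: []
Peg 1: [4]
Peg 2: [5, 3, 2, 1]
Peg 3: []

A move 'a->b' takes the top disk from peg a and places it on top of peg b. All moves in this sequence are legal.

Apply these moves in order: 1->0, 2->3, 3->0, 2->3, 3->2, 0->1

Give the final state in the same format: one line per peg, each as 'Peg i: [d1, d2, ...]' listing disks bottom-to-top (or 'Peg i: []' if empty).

Answer: Peg 0: [4]
Peg 1: [1]
Peg 2: [5, 3, 2]
Peg 3: []

Derivation:
After move 1 (1->0):
Peg 0: [4]
Peg 1: []
Peg 2: [5, 3, 2, 1]
Peg 3: []

After move 2 (2->3):
Peg 0: [4]
Peg 1: []
Peg 2: [5, 3, 2]
Peg 3: [1]

After move 3 (3->0):
Peg 0: [4, 1]
Peg 1: []
Peg 2: [5, 3, 2]
Peg 3: []

After move 4 (2->3):
Peg 0: [4, 1]
Peg 1: []
Peg 2: [5, 3]
Peg 3: [2]

After move 5 (3->2):
Peg 0: [4, 1]
Peg 1: []
Peg 2: [5, 3, 2]
Peg 3: []

After move 6 (0->1):
Peg 0: [4]
Peg 1: [1]
Peg 2: [5, 3, 2]
Peg 3: []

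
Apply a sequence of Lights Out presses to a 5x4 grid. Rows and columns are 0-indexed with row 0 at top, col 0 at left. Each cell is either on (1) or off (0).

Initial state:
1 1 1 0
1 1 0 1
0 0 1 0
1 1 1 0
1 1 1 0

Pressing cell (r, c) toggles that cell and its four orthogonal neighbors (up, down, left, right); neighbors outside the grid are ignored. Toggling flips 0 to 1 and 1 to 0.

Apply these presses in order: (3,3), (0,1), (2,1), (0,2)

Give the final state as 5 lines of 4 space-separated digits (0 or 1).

Answer: 0 1 1 1
1 1 1 1
1 1 0 1
1 0 0 1
1 1 1 1

Derivation:
After press 1 at (3,3):
1 1 1 0
1 1 0 1
0 0 1 1
1 1 0 1
1 1 1 1

After press 2 at (0,1):
0 0 0 0
1 0 0 1
0 0 1 1
1 1 0 1
1 1 1 1

After press 3 at (2,1):
0 0 0 0
1 1 0 1
1 1 0 1
1 0 0 1
1 1 1 1

After press 4 at (0,2):
0 1 1 1
1 1 1 1
1 1 0 1
1 0 0 1
1 1 1 1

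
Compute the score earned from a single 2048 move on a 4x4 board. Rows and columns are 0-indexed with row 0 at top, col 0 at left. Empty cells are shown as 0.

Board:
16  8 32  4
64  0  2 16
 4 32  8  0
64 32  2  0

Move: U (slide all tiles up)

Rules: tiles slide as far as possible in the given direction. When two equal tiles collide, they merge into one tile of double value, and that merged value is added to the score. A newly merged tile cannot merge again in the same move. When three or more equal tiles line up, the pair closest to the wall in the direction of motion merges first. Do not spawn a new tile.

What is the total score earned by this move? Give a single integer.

Answer: 64

Derivation:
Slide up:
col 0: [16, 64, 4, 64] -> [16, 64, 4, 64]  score +0 (running 0)
col 1: [8, 0, 32, 32] -> [8, 64, 0, 0]  score +64 (running 64)
col 2: [32, 2, 8, 2] -> [32, 2, 8, 2]  score +0 (running 64)
col 3: [4, 16, 0, 0] -> [4, 16, 0, 0]  score +0 (running 64)
Board after move:
16  8 32  4
64 64  2 16
 4  0  8  0
64  0  2  0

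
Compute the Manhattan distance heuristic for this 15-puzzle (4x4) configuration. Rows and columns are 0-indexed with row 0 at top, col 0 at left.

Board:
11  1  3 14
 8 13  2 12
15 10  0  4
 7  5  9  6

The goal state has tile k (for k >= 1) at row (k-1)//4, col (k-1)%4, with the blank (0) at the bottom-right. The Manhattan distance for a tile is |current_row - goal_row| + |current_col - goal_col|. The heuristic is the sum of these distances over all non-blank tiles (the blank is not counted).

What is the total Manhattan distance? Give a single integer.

Answer: 38

Derivation:
Tile 11: at (0,0), goal (2,2), distance |0-2|+|0-2| = 4
Tile 1: at (0,1), goal (0,0), distance |0-0|+|1-0| = 1
Tile 3: at (0,2), goal (0,2), distance |0-0|+|2-2| = 0
Tile 14: at (0,3), goal (3,1), distance |0-3|+|3-1| = 5
Tile 8: at (1,0), goal (1,3), distance |1-1|+|0-3| = 3
Tile 13: at (1,1), goal (3,0), distance |1-3|+|1-0| = 3
Tile 2: at (1,2), goal (0,1), distance |1-0|+|2-1| = 2
Tile 12: at (1,3), goal (2,3), distance |1-2|+|3-3| = 1
Tile 15: at (2,0), goal (3,2), distance |2-3|+|0-2| = 3
Tile 10: at (2,1), goal (2,1), distance |2-2|+|1-1| = 0
Tile 4: at (2,3), goal (0,3), distance |2-0|+|3-3| = 2
Tile 7: at (3,0), goal (1,2), distance |3-1|+|0-2| = 4
Tile 5: at (3,1), goal (1,0), distance |3-1|+|1-0| = 3
Tile 9: at (3,2), goal (2,0), distance |3-2|+|2-0| = 3
Tile 6: at (3,3), goal (1,1), distance |3-1|+|3-1| = 4
Sum: 4 + 1 + 0 + 5 + 3 + 3 + 2 + 1 + 3 + 0 + 2 + 4 + 3 + 3 + 4 = 38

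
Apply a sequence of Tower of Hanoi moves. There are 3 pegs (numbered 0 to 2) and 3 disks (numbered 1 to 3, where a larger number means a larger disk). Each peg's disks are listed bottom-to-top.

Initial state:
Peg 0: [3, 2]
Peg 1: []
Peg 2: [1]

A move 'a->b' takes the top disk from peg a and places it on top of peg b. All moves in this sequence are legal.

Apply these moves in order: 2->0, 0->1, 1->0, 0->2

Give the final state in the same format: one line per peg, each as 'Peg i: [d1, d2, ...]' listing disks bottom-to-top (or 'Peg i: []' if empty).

Answer: Peg 0: [3, 2]
Peg 1: []
Peg 2: [1]

Derivation:
After move 1 (2->0):
Peg 0: [3, 2, 1]
Peg 1: []
Peg 2: []

After move 2 (0->1):
Peg 0: [3, 2]
Peg 1: [1]
Peg 2: []

After move 3 (1->0):
Peg 0: [3, 2, 1]
Peg 1: []
Peg 2: []

After move 4 (0->2):
Peg 0: [3, 2]
Peg 1: []
Peg 2: [1]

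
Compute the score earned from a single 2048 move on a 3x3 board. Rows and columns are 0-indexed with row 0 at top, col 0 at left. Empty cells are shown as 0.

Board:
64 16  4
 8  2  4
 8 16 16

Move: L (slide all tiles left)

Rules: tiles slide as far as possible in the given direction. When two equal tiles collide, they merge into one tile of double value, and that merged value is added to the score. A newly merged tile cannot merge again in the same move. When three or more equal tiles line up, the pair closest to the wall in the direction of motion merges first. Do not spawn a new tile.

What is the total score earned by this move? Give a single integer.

Slide left:
row 0: [64, 16, 4] -> [64, 16, 4]  score +0 (running 0)
row 1: [8, 2, 4] -> [8, 2, 4]  score +0 (running 0)
row 2: [8, 16, 16] -> [8, 32, 0]  score +32 (running 32)
Board after move:
64 16  4
 8  2  4
 8 32  0

Answer: 32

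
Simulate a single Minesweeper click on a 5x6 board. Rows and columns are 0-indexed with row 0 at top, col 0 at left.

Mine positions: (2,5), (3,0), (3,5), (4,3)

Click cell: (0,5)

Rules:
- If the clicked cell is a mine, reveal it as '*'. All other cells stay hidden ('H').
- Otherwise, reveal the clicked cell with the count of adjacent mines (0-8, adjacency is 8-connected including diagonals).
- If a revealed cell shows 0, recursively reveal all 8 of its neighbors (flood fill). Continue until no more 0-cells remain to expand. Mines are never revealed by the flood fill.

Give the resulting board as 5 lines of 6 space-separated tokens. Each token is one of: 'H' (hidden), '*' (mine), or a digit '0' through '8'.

0 0 0 0 0 0
0 0 0 0 1 1
1 1 0 0 2 H
H 1 1 1 3 H
H H H H H H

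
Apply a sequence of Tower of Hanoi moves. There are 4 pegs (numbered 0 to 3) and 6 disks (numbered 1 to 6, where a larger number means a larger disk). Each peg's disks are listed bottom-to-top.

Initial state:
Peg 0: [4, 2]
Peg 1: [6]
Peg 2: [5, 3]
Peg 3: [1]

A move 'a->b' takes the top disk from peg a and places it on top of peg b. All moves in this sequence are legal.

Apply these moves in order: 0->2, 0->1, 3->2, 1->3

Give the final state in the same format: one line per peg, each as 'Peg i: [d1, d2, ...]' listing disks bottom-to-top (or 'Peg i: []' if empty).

Answer: Peg 0: []
Peg 1: [6]
Peg 2: [5, 3, 2, 1]
Peg 3: [4]

Derivation:
After move 1 (0->2):
Peg 0: [4]
Peg 1: [6]
Peg 2: [5, 3, 2]
Peg 3: [1]

After move 2 (0->1):
Peg 0: []
Peg 1: [6, 4]
Peg 2: [5, 3, 2]
Peg 3: [1]

After move 3 (3->2):
Peg 0: []
Peg 1: [6, 4]
Peg 2: [5, 3, 2, 1]
Peg 3: []

After move 4 (1->3):
Peg 0: []
Peg 1: [6]
Peg 2: [5, 3, 2, 1]
Peg 3: [4]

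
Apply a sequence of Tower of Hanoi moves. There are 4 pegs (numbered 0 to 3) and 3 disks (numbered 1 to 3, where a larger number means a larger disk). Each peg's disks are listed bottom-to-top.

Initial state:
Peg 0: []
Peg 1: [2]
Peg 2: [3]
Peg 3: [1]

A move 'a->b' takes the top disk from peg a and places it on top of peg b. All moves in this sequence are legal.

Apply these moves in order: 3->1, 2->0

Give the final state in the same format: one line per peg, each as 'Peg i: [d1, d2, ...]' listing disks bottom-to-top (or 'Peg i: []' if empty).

After move 1 (3->1):
Peg 0: []
Peg 1: [2, 1]
Peg 2: [3]
Peg 3: []

After move 2 (2->0):
Peg 0: [3]
Peg 1: [2, 1]
Peg 2: []
Peg 3: []

Answer: Peg 0: [3]
Peg 1: [2, 1]
Peg 2: []
Peg 3: []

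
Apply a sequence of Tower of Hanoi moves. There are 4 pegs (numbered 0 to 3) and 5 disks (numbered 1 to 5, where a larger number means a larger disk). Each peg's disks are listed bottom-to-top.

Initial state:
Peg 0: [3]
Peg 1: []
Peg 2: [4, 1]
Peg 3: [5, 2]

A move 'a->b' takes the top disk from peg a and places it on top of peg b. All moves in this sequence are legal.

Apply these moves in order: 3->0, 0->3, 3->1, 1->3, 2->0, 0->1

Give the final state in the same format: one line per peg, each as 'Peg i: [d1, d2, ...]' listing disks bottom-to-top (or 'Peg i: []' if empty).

Answer: Peg 0: [3]
Peg 1: [1]
Peg 2: [4]
Peg 3: [5, 2]

Derivation:
After move 1 (3->0):
Peg 0: [3, 2]
Peg 1: []
Peg 2: [4, 1]
Peg 3: [5]

After move 2 (0->3):
Peg 0: [3]
Peg 1: []
Peg 2: [4, 1]
Peg 3: [5, 2]

After move 3 (3->1):
Peg 0: [3]
Peg 1: [2]
Peg 2: [4, 1]
Peg 3: [5]

After move 4 (1->3):
Peg 0: [3]
Peg 1: []
Peg 2: [4, 1]
Peg 3: [5, 2]

After move 5 (2->0):
Peg 0: [3, 1]
Peg 1: []
Peg 2: [4]
Peg 3: [5, 2]

After move 6 (0->1):
Peg 0: [3]
Peg 1: [1]
Peg 2: [4]
Peg 3: [5, 2]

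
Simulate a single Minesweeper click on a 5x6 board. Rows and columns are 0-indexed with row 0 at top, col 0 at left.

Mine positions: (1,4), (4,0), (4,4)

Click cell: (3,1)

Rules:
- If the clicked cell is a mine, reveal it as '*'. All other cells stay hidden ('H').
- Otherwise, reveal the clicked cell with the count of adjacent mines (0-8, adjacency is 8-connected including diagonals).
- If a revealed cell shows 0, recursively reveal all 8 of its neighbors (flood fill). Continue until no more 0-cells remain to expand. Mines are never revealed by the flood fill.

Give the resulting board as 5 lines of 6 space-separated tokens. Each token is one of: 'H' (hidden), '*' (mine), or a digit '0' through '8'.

H H H H H H
H H H H H H
H H H H H H
H 1 H H H H
H H H H H H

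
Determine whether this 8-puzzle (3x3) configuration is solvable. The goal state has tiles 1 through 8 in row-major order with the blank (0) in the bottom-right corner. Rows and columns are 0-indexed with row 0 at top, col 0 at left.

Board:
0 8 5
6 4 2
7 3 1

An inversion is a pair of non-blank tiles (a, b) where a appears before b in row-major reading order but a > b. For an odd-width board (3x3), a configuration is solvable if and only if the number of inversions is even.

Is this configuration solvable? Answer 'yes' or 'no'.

Inversions (pairs i<j in row-major order where tile[i] > tile[j] > 0): 22
22 is even, so the puzzle is solvable.

Answer: yes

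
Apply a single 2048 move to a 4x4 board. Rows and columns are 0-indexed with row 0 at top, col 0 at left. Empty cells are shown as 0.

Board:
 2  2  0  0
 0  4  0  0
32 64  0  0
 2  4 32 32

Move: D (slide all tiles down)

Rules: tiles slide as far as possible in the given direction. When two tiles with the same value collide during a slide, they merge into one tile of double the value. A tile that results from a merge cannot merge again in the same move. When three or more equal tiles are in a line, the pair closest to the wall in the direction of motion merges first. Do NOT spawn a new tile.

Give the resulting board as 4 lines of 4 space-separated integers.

Slide down:
col 0: [2, 0, 32, 2] -> [0, 2, 32, 2]
col 1: [2, 4, 64, 4] -> [2, 4, 64, 4]
col 2: [0, 0, 0, 32] -> [0, 0, 0, 32]
col 3: [0, 0, 0, 32] -> [0, 0, 0, 32]

Answer:  0  2  0  0
 2  4  0  0
32 64  0  0
 2  4 32 32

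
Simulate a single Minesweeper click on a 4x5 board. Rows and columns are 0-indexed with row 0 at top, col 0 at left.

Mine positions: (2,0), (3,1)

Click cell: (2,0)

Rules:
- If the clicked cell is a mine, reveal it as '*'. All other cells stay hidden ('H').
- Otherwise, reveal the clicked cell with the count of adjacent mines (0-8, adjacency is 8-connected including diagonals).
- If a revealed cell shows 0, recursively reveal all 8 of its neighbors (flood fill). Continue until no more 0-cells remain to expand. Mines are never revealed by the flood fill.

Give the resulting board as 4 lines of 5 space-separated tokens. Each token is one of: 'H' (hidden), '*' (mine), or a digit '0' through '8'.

H H H H H
H H H H H
* H H H H
H H H H H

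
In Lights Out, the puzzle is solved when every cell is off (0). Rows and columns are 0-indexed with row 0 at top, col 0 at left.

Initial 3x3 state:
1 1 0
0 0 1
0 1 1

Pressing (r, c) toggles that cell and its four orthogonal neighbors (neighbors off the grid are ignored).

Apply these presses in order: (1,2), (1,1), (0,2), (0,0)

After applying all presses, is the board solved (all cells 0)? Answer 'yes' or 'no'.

After press 1 at (1,2):
1 1 1
0 1 0
0 1 0

After press 2 at (1,1):
1 0 1
1 0 1
0 0 0

After press 3 at (0,2):
1 1 0
1 0 0
0 0 0

After press 4 at (0,0):
0 0 0
0 0 0
0 0 0

Lights still on: 0

Answer: yes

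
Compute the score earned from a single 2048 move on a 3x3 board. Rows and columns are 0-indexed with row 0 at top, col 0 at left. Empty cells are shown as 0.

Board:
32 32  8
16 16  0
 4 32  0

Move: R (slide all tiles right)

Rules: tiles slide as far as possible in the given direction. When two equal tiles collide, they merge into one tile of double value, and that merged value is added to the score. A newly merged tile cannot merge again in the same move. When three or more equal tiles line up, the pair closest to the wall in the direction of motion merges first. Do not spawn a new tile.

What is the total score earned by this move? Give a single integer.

Answer: 96

Derivation:
Slide right:
row 0: [32, 32, 8] -> [0, 64, 8]  score +64 (running 64)
row 1: [16, 16, 0] -> [0, 0, 32]  score +32 (running 96)
row 2: [4, 32, 0] -> [0, 4, 32]  score +0 (running 96)
Board after move:
 0 64  8
 0  0 32
 0  4 32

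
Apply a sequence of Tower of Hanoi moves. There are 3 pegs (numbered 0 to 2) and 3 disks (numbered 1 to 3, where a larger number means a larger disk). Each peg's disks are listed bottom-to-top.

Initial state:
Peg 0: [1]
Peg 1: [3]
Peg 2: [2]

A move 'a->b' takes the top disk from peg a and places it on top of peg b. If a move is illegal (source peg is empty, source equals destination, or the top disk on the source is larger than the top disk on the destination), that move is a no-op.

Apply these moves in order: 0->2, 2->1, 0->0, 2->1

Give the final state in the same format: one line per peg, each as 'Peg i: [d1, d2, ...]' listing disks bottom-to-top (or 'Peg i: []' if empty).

Answer: Peg 0: []
Peg 1: [3, 1]
Peg 2: [2]

Derivation:
After move 1 (0->2):
Peg 0: []
Peg 1: [3]
Peg 2: [2, 1]

After move 2 (2->1):
Peg 0: []
Peg 1: [3, 1]
Peg 2: [2]

After move 3 (0->0):
Peg 0: []
Peg 1: [3, 1]
Peg 2: [2]

After move 4 (2->1):
Peg 0: []
Peg 1: [3, 1]
Peg 2: [2]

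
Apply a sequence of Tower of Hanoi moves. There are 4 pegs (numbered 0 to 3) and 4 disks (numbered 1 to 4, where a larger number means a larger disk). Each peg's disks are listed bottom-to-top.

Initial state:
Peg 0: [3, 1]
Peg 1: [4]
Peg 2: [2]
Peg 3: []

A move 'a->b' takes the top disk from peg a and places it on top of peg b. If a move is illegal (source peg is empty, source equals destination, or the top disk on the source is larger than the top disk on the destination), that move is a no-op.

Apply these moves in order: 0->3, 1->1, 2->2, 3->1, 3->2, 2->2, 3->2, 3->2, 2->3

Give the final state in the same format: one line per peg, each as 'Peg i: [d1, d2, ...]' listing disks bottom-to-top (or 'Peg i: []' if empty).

After move 1 (0->3):
Peg 0: [3]
Peg 1: [4]
Peg 2: [2]
Peg 3: [1]

After move 2 (1->1):
Peg 0: [3]
Peg 1: [4]
Peg 2: [2]
Peg 3: [1]

After move 3 (2->2):
Peg 0: [3]
Peg 1: [4]
Peg 2: [2]
Peg 3: [1]

After move 4 (3->1):
Peg 0: [3]
Peg 1: [4, 1]
Peg 2: [2]
Peg 3: []

After move 5 (3->2):
Peg 0: [3]
Peg 1: [4, 1]
Peg 2: [2]
Peg 3: []

After move 6 (2->2):
Peg 0: [3]
Peg 1: [4, 1]
Peg 2: [2]
Peg 3: []

After move 7 (3->2):
Peg 0: [3]
Peg 1: [4, 1]
Peg 2: [2]
Peg 3: []

After move 8 (3->2):
Peg 0: [3]
Peg 1: [4, 1]
Peg 2: [2]
Peg 3: []

After move 9 (2->3):
Peg 0: [3]
Peg 1: [4, 1]
Peg 2: []
Peg 3: [2]

Answer: Peg 0: [3]
Peg 1: [4, 1]
Peg 2: []
Peg 3: [2]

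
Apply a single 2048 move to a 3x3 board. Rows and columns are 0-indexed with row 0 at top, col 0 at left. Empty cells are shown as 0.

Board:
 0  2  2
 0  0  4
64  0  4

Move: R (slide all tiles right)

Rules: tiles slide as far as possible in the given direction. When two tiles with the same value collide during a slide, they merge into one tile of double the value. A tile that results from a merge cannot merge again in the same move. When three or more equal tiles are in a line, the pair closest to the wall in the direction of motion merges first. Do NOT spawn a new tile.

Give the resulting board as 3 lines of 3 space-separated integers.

Slide right:
row 0: [0, 2, 2] -> [0, 0, 4]
row 1: [0, 0, 4] -> [0, 0, 4]
row 2: [64, 0, 4] -> [0, 64, 4]

Answer:  0  0  4
 0  0  4
 0 64  4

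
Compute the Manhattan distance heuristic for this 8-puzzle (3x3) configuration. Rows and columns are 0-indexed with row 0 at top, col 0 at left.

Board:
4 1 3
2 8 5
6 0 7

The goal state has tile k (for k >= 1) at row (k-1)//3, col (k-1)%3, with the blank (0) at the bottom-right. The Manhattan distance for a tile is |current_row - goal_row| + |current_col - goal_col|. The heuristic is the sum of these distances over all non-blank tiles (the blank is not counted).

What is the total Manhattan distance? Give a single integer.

Answer: 11

Derivation:
Tile 4: (0,0)->(1,0) = 1
Tile 1: (0,1)->(0,0) = 1
Tile 3: (0,2)->(0,2) = 0
Tile 2: (1,0)->(0,1) = 2
Tile 8: (1,1)->(2,1) = 1
Tile 5: (1,2)->(1,1) = 1
Tile 6: (2,0)->(1,2) = 3
Tile 7: (2,2)->(2,0) = 2
Sum: 1 + 1 + 0 + 2 + 1 + 1 + 3 + 2 = 11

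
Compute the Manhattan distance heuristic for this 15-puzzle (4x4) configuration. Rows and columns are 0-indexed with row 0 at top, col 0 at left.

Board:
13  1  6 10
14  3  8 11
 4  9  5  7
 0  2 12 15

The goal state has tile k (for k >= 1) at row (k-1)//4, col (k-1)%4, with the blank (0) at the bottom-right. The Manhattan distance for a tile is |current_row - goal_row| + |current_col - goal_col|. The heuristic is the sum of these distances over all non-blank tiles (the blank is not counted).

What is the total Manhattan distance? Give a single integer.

Answer: 35

Derivation:
Tile 13: at (0,0), goal (3,0), distance |0-3|+|0-0| = 3
Tile 1: at (0,1), goal (0,0), distance |0-0|+|1-0| = 1
Tile 6: at (0,2), goal (1,1), distance |0-1|+|2-1| = 2
Tile 10: at (0,3), goal (2,1), distance |0-2|+|3-1| = 4
Tile 14: at (1,0), goal (3,1), distance |1-3|+|0-1| = 3
Tile 3: at (1,1), goal (0,2), distance |1-0|+|1-2| = 2
Tile 8: at (1,2), goal (1,3), distance |1-1|+|2-3| = 1
Tile 11: at (1,3), goal (2,2), distance |1-2|+|3-2| = 2
Tile 4: at (2,0), goal (0,3), distance |2-0|+|0-3| = 5
Tile 9: at (2,1), goal (2,0), distance |2-2|+|1-0| = 1
Tile 5: at (2,2), goal (1,0), distance |2-1|+|2-0| = 3
Tile 7: at (2,3), goal (1,2), distance |2-1|+|3-2| = 2
Tile 2: at (3,1), goal (0,1), distance |3-0|+|1-1| = 3
Tile 12: at (3,2), goal (2,3), distance |3-2|+|2-3| = 2
Tile 15: at (3,3), goal (3,2), distance |3-3|+|3-2| = 1
Sum: 3 + 1 + 2 + 4 + 3 + 2 + 1 + 2 + 5 + 1 + 3 + 2 + 3 + 2 + 1 = 35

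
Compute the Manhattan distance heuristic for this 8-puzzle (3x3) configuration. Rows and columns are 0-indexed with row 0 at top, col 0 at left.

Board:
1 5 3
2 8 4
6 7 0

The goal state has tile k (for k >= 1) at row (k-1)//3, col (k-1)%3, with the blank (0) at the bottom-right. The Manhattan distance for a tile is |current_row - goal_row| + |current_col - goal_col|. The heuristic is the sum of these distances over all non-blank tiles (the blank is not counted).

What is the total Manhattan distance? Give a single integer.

Tile 1: at (0,0), goal (0,0), distance |0-0|+|0-0| = 0
Tile 5: at (0,1), goal (1,1), distance |0-1|+|1-1| = 1
Tile 3: at (0,2), goal (0,2), distance |0-0|+|2-2| = 0
Tile 2: at (1,0), goal (0,1), distance |1-0|+|0-1| = 2
Tile 8: at (1,1), goal (2,1), distance |1-2|+|1-1| = 1
Tile 4: at (1,2), goal (1,0), distance |1-1|+|2-0| = 2
Tile 6: at (2,0), goal (1,2), distance |2-1|+|0-2| = 3
Tile 7: at (2,1), goal (2,0), distance |2-2|+|1-0| = 1
Sum: 0 + 1 + 0 + 2 + 1 + 2 + 3 + 1 = 10

Answer: 10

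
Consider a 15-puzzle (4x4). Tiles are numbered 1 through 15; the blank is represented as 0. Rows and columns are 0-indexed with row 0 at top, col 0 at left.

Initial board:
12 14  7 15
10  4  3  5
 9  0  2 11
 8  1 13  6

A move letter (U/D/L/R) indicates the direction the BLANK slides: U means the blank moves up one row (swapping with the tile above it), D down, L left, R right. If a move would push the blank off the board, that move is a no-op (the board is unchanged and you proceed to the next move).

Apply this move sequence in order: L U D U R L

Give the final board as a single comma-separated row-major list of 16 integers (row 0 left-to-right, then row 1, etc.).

After move 1 (L):
12 14  7 15
10  4  3  5
 0  9  2 11
 8  1 13  6

After move 2 (U):
12 14  7 15
 0  4  3  5
10  9  2 11
 8  1 13  6

After move 3 (D):
12 14  7 15
10  4  3  5
 0  9  2 11
 8  1 13  6

After move 4 (U):
12 14  7 15
 0  4  3  5
10  9  2 11
 8  1 13  6

After move 5 (R):
12 14  7 15
 4  0  3  5
10  9  2 11
 8  1 13  6

After move 6 (L):
12 14  7 15
 0  4  3  5
10  9  2 11
 8  1 13  6

Answer: 12, 14, 7, 15, 0, 4, 3, 5, 10, 9, 2, 11, 8, 1, 13, 6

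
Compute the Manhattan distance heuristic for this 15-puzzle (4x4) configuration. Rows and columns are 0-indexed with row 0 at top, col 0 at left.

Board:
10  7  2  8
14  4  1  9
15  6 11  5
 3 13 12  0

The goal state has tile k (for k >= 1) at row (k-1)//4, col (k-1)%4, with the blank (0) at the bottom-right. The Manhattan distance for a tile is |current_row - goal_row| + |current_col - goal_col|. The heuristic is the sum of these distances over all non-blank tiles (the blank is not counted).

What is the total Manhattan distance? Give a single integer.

Tile 10: at (0,0), goal (2,1), distance |0-2|+|0-1| = 3
Tile 7: at (0,1), goal (1,2), distance |0-1|+|1-2| = 2
Tile 2: at (0,2), goal (0,1), distance |0-0|+|2-1| = 1
Tile 8: at (0,3), goal (1,3), distance |0-1|+|3-3| = 1
Tile 14: at (1,0), goal (3,1), distance |1-3|+|0-1| = 3
Tile 4: at (1,1), goal (0,3), distance |1-0|+|1-3| = 3
Tile 1: at (1,2), goal (0,0), distance |1-0|+|2-0| = 3
Tile 9: at (1,3), goal (2,0), distance |1-2|+|3-0| = 4
Tile 15: at (2,0), goal (3,2), distance |2-3|+|0-2| = 3
Tile 6: at (2,1), goal (1,1), distance |2-1|+|1-1| = 1
Tile 11: at (2,2), goal (2,2), distance |2-2|+|2-2| = 0
Tile 5: at (2,3), goal (1,0), distance |2-1|+|3-0| = 4
Tile 3: at (3,0), goal (0,2), distance |3-0|+|0-2| = 5
Tile 13: at (3,1), goal (3,0), distance |3-3|+|1-0| = 1
Tile 12: at (3,2), goal (2,3), distance |3-2|+|2-3| = 2
Sum: 3 + 2 + 1 + 1 + 3 + 3 + 3 + 4 + 3 + 1 + 0 + 4 + 5 + 1 + 2 = 36

Answer: 36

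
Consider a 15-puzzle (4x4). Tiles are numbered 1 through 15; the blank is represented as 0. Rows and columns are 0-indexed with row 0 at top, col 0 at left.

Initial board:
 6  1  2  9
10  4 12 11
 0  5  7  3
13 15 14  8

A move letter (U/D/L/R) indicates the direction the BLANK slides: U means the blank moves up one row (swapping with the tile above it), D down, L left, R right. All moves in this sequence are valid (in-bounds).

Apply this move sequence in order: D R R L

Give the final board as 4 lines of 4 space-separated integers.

After move 1 (D):
 6  1  2  9
10  4 12 11
13  5  7  3
 0 15 14  8

After move 2 (R):
 6  1  2  9
10  4 12 11
13  5  7  3
15  0 14  8

After move 3 (R):
 6  1  2  9
10  4 12 11
13  5  7  3
15 14  0  8

After move 4 (L):
 6  1  2  9
10  4 12 11
13  5  7  3
15  0 14  8

Answer:  6  1  2  9
10  4 12 11
13  5  7  3
15  0 14  8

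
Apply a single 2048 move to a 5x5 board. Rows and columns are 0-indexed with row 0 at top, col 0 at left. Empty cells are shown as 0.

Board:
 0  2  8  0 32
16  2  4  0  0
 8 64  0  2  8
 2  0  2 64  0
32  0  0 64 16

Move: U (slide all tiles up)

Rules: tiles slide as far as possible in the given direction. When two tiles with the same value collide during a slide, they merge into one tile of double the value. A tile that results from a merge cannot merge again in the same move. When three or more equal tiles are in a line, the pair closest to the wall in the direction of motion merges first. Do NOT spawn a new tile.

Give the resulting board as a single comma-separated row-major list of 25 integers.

Answer: 16, 4, 8, 2, 32, 8, 64, 4, 128, 8, 2, 0, 2, 0, 16, 32, 0, 0, 0, 0, 0, 0, 0, 0, 0

Derivation:
Slide up:
col 0: [0, 16, 8, 2, 32] -> [16, 8, 2, 32, 0]
col 1: [2, 2, 64, 0, 0] -> [4, 64, 0, 0, 0]
col 2: [8, 4, 0, 2, 0] -> [8, 4, 2, 0, 0]
col 3: [0, 0, 2, 64, 64] -> [2, 128, 0, 0, 0]
col 4: [32, 0, 8, 0, 16] -> [32, 8, 16, 0, 0]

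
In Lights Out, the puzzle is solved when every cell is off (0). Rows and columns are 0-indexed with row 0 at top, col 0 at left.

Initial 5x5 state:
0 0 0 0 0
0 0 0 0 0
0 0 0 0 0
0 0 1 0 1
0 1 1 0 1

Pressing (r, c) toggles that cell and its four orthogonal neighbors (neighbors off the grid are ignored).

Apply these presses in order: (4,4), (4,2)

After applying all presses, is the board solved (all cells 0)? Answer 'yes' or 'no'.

After press 1 at (4,4):
0 0 0 0 0
0 0 0 0 0
0 0 0 0 0
0 0 1 0 0
0 1 1 1 0

After press 2 at (4,2):
0 0 0 0 0
0 0 0 0 0
0 0 0 0 0
0 0 0 0 0
0 0 0 0 0

Lights still on: 0

Answer: yes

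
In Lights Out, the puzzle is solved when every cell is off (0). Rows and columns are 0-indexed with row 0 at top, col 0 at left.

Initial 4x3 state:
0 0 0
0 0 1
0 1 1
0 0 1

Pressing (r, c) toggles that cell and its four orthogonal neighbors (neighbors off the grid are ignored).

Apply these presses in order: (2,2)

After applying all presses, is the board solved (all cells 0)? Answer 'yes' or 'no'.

Answer: yes

Derivation:
After press 1 at (2,2):
0 0 0
0 0 0
0 0 0
0 0 0

Lights still on: 0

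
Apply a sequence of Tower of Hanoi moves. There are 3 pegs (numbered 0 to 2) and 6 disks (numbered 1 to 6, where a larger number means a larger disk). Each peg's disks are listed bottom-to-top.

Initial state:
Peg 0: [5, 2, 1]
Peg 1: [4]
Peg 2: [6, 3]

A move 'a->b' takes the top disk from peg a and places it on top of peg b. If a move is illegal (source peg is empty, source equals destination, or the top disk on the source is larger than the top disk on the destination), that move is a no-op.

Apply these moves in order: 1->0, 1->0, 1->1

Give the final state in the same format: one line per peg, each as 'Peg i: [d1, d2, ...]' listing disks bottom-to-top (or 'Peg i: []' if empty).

Answer: Peg 0: [5, 2, 1]
Peg 1: [4]
Peg 2: [6, 3]

Derivation:
After move 1 (1->0):
Peg 0: [5, 2, 1]
Peg 1: [4]
Peg 2: [6, 3]

After move 2 (1->0):
Peg 0: [5, 2, 1]
Peg 1: [4]
Peg 2: [6, 3]

After move 3 (1->1):
Peg 0: [5, 2, 1]
Peg 1: [4]
Peg 2: [6, 3]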